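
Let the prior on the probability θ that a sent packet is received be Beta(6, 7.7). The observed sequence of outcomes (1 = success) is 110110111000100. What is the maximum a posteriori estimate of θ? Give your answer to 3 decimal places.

Prior: Beta(6, 7.7).
Data: 8 successes in 15 trials (from the sequence). The binomial likelihood contributes θ^8(1−θ)^7, so the posterior is Beta(6+8, 7.7+7) = Beta(14, 14.7).
For Beta(a, b) with a, b > 1 the mode is (a−1)/(a+b−2) = 13/26.7 ≈ 0.487.

θ̂_MAP = 0.487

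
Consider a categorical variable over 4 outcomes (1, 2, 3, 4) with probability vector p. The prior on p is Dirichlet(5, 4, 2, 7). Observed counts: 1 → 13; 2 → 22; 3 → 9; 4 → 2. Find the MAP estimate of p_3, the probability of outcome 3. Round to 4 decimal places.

The posterior is Dirichlet(αᵢ + nᵢ) = Dirichlet(18, 26, 11, 9).
For a Dirichlet(a₁,…,a_K) with all aᵢ > 1, the mode has j-th component (aⱼ − 1)/(Σaᵢ − K).
Here Σaᵢ = 64 and K = 4, so p_3 = (11 − 1)/(64 − 4) = 10/60 ≈ 0.1667.

MAP estimate: 0.1667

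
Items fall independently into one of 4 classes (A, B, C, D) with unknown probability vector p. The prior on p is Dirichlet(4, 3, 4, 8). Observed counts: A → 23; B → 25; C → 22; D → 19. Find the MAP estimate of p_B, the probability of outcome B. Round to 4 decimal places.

MAP estimate of p_B = 0.2596

The posterior is Dirichlet(αᵢ + nᵢ) = Dirichlet(27, 28, 26, 27).
For a Dirichlet(a₁,…,a_K) with all aᵢ > 1, the mode has j-th component (aⱼ − 1)/(Σaᵢ − K).
Here Σaᵢ = 108 and K = 4, so p_B = (28 − 1)/(108 − 4) = 27/104 ≈ 0.2596.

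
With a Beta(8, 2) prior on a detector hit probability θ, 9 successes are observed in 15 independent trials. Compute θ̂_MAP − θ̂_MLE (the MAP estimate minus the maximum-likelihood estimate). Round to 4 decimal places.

Posterior is Beta(17, 8); MAP = (17−1)/(25−2) = 16/23 ≈ 0.69565.
MLE ignores the prior: θ̂_MLE = k/n = 9/15 ≈ 0.60000.
Difference = 16/23 − 9/15 = 11/115 ≈ 0.0957.

MAP − MLE = 0.0957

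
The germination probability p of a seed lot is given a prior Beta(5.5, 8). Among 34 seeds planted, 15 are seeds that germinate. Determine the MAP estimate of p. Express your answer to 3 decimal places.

Prior: Beta(5.5, 8).
Data: 15 successes in 34 trials. The binomial likelihood contributes p^15(1−p)^19, so the posterior is Beta(5.5+15, 8+19) = Beta(20.5, 27).
For Beta(a, b) with a, b > 1 the mode is (a−1)/(a+b−2) = 19.5/45.5 ≈ 0.429.

p̂_MAP = 0.429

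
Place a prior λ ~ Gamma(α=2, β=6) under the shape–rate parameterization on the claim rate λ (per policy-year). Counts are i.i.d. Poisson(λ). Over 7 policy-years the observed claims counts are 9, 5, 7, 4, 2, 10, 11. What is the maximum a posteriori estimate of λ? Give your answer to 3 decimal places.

λ̂_MAP = 3.769

Σxᵢ = 9+5+7+4+2+10+11 = 48, with n = 7.
Posterior ∝ λe^(−6λ) · λ^48e^(−7λ) = λ^49e^(−13λ), i.e. Gamma(shape=50, rate=13).
The mode of a Gamma(a, b) with a ≥ 1 (shape–rate) is (a−1)/b = 49/13 ≈ 3.769.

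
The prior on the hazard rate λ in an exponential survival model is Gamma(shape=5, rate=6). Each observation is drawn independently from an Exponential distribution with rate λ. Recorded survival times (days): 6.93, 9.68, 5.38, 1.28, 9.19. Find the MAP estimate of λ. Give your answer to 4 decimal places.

λ̂_MAP = 0.2340

The Exponential(rate=λ) likelihood is ∝ λ^n e^(−λΣtᵢ). Here n = 5 and Σtᵢ = 6.93 + 9.68 + 5.38 + 1.28 + 9.19 = 32.46.
Posterior ∝ λ^4e^(−6λ) · λ^5e^(−32.46λ) = λ^9e^(−38.46λ), i.e. Gamma(10, 38.46).
Mode = (a−1)/b = 9/38.46 ≈ 0.2340.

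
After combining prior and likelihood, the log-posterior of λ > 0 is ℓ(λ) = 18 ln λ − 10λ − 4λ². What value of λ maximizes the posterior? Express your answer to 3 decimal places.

λ̂_MAP = 1.000

ℓ'(λ) = 18/λ − 10 − 8λ. Setting this to zero and multiplying by λ: 8λ² + 10λ − 18 = 0.
λ = (−10 + √(10² + 4·8·18)) / (2·8) = (−10 + √676) / 16 = (−10 + 26)/16 = 1.
ℓ''(λ) = −18/λ² − 8 < 0, confirming a maximum.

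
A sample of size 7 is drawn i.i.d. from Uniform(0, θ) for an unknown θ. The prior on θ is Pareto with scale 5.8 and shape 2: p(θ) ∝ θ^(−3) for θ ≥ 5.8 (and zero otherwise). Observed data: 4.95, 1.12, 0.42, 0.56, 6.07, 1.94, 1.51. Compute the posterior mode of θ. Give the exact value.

The Uniform(0, θ) likelihood is θ^(−n) for θ ≥ max(xᵢ), zero otherwise. Here max(xᵢ) = 6.07.
Posterior ∝ θ^(−3) · θ^(−7) = θ^(−10) on θ ≥ max(5.8, 6.07) = 6.07.
This density is strictly decreasing in θ, so the posterior mode lies at the lower boundary of the support.

θ̂_MAP = 6.07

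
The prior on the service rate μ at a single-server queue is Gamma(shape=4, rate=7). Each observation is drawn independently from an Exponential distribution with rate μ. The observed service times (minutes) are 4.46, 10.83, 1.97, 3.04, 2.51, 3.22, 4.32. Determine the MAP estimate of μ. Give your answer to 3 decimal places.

μ̂_MAP = 0.268

The Exponential(rate=μ) likelihood is ∝ μ^n e^(−μΣtᵢ). Here n = 7 and Σtᵢ = 4.46 + 10.83 + 1.97 + 3.04 + 2.51 + 3.22 + 4.32 = 30.35.
Posterior ∝ μ^3e^(−7μ) · μ^7e^(−30.35μ) = μ^10e^(−37.35μ), i.e. Gamma(11, 37.35).
Mode = (a−1)/b = 10/37.35 ≈ 0.268.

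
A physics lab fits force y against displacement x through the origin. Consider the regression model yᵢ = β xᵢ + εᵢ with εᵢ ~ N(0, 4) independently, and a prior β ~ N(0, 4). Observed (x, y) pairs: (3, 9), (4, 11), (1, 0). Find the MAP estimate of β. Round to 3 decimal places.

log p(β | y) = −Σ(yᵢ − βxᵢ)²/(2·4) − β²/(2·4) + const.
Setting the derivative to zero: Σxᵢ(yᵢ − βxᵢ)/4 − β/4 = 0, so β = Σxᵢyᵢ / (Σxᵢ² + σ²/τ²).
Σxᵢyᵢ = 3·9 + 4·11 + 1·0 = 71; Σxᵢ² = 26; σ²/τ² = 1.
β̂_MAP = 71 / (26 + 1) = 71/27 ≈ 2.630.

β̂_MAP = 2.630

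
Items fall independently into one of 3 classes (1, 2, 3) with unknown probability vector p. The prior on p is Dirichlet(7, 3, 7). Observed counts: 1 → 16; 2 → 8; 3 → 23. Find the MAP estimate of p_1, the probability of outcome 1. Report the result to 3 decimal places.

The posterior is Dirichlet(αᵢ + nᵢ) = Dirichlet(23, 11, 30).
For a Dirichlet(a₁,…,a_K) with all aᵢ > 1, the mode has j-th component (aⱼ − 1)/(Σaᵢ − K).
Here Σaᵢ = 64 and K = 3, so p_1 = (23 − 1)/(64 − 3) = 22/61 ≈ 0.361.

MAP estimate: 0.361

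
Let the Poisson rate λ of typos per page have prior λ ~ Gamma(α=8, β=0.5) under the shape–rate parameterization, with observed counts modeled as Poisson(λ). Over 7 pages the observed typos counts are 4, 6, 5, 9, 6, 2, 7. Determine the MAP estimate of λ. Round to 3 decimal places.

λ̂_MAP = 6.133

Σxᵢ = 4+6+5+9+6+2+7 = 39, with n = 7.
Posterior ∝ λ^7e^(−0.5λ) · λ^39e^(−7λ) = λ^46e^(−7.5λ), i.e. Gamma(shape=47, rate=7.5).
The mode of a Gamma(a, b) with a ≥ 1 (shape–rate) is (a−1)/b = 46/7.5 ≈ 6.133.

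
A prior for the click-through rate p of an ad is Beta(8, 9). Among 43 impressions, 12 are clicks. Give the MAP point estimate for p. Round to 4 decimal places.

p̂_MAP = 0.3276

Prior: Beta(8, 9).
Data: 12 successes in 43 trials. The binomial likelihood contributes p^12(1−p)^31, so the posterior is Beta(8+12, 9+31) = Beta(20, 40).
For Beta(a, b) with a, b > 1 the mode is (a−1)/(a+b−2) = 19/58 ≈ 0.3276.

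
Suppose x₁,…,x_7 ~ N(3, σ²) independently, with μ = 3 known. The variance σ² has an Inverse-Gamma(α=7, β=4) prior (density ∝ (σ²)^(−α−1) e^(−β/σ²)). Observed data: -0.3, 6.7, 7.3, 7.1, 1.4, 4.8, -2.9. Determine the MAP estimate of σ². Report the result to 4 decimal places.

Sum of squared deviations about the known mean: SS = (-0.3−3)² + (6.7−3)² + (7.3−3)² + (7.1−3)² + (1.4−3)² + (4.8−3)² + (-2.9−3)² = 100.49.
The Normal likelihood contributes (σ²)^(−n/2) exp(−SS/(2σ²)), so the posterior is Inverse-Gamma(α + n/2, β + SS/2) = Inverse-Gamma(10.5, 54.245).
The mode of Inverse-Gamma(a, b) is b/(a+1) = 54.245/11.5 ≈ 4.7170.

σ̂²_MAP = 4.7170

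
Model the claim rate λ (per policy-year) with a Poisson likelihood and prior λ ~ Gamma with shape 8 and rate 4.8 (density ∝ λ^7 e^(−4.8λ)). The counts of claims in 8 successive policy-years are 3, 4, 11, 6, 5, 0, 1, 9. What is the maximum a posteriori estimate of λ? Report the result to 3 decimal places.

Σxᵢ = 3+4+11+6+5+0+1+9 = 39, with n = 8.
Posterior ∝ λ^7e^(−4.8λ) · λ^39e^(−8λ) = λ^46e^(−12.8λ), i.e. Gamma(shape=47, rate=12.8).
The mode of a Gamma(a, b) with a ≥ 1 (shape–rate) is (a−1)/b = 46/12.8 ≈ 3.594.

λ̂_MAP = 3.594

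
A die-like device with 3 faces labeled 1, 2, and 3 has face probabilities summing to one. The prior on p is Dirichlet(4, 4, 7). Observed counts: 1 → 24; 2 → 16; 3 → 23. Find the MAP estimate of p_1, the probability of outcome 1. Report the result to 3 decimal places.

MAP estimate: 0.360

The posterior is Dirichlet(αᵢ + nᵢ) = Dirichlet(28, 20, 30).
For a Dirichlet(a₁,…,a_K) with all aᵢ > 1, the mode has j-th component (aⱼ − 1)/(Σaᵢ − K).
Here Σaᵢ = 78 and K = 3, so p_1 = (28 − 1)/(78 − 3) = 27/75 ≈ 0.360.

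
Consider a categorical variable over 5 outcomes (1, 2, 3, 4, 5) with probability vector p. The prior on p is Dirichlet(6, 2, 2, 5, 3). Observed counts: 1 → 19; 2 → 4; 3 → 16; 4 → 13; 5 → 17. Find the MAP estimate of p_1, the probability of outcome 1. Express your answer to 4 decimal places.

The posterior is Dirichlet(αᵢ + nᵢ) = Dirichlet(25, 6, 18, 18, 20).
For a Dirichlet(a₁,…,a_K) with all aᵢ > 1, the mode has j-th component (aⱼ − 1)/(Σaᵢ − K).
Here Σaᵢ = 87 and K = 5, so p_1 = (25 − 1)/(87 − 5) = 24/82 ≈ 0.2927.

MAP estimate: 0.2927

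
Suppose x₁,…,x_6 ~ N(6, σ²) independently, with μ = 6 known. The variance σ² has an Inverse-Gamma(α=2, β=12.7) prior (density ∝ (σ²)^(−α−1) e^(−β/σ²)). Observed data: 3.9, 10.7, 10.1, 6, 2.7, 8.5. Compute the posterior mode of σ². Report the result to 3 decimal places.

Sum of squared deviations about the known mean: SS = (3.9−6)² + (10.7−6)² + (10.1−6)² + (6−6)² + (2.7−6)² + (8.5−6)² = 60.45.
The Normal likelihood contributes (σ²)^(−n/2) exp(−SS/(2σ²)), so the posterior is Inverse-Gamma(α + n/2, β + SS/2) = Inverse-Gamma(5, 42.925).
The mode of Inverse-Gamma(a, b) is b/(a+1) = 42.925/6 ≈ 7.154.

σ̂²_MAP = 7.154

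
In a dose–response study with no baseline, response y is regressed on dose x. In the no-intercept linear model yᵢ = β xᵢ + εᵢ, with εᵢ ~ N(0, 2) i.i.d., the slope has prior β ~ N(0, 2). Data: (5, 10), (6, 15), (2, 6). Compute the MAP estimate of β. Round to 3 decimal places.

β̂_MAP = 2.303

log p(β | y) = −Σ(yᵢ − βxᵢ)²/(2·2) − β²/(2·2) + const.
Setting the derivative to zero: Σxᵢ(yᵢ − βxᵢ)/2 − β/2 = 0, so β = Σxᵢyᵢ / (Σxᵢ² + σ²/τ²).
Σxᵢyᵢ = 5·10 + 6·15 + 2·6 = 152; Σxᵢ² = 65; σ²/τ² = 1.
β̂_MAP = 152 / (65 + 1) = 152/66 ≈ 2.303.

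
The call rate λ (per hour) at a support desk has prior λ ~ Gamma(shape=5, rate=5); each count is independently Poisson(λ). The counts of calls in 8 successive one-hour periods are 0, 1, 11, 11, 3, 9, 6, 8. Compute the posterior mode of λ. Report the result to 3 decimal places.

λ̂_MAP = 4.077

Σxᵢ = 0+1+11+11+3+9+6+8 = 49, with n = 8.
Posterior ∝ λ^4e^(−5λ) · λ^49e^(−8λ) = λ^53e^(−13λ), i.e. Gamma(shape=54, rate=13).
The mode of a Gamma(a, b) with a ≥ 1 (shape–rate) is (a−1)/b = 53/13 ≈ 4.077.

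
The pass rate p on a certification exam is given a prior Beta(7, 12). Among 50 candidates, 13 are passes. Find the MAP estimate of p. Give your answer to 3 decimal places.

p̂_MAP = 0.284

Prior: Beta(7, 12).
Data: 13 successes in 50 trials. The binomial likelihood contributes p^13(1−p)^37, so the posterior is Beta(7+13, 12+37) = Beta(20, 49).
For Beta(a, b) with a, b > 1 the mode is (a−1)/(a+b−2) = 19/67 ≈ 0.284.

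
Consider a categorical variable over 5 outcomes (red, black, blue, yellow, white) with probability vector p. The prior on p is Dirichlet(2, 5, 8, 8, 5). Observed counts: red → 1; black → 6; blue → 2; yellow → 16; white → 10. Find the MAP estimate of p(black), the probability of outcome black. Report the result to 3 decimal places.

The posterior is Dirichlet(αᵢ + nᵢ) = Dirichlet(3, 11, 10, 24, 15).
For a Dirichlet(a₁,…,a_K) with all aᵢ > 1, the mode has j-th component (aⱼ − 1)/(Σaᵢ − K).
Here Σaᵢ = 63 and K = 5, so p(black) = (11 − 1)/(63 − 5) = 10/58 ≈ 0.172.

MAP estimate of p(black) = 0.172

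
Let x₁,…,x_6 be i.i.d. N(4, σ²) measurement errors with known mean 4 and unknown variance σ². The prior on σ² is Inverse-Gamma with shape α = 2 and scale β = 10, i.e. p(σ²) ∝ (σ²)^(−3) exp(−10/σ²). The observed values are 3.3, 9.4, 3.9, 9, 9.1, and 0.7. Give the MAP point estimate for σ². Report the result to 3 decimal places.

σ̂²_MAP = 9.297

Sum of squared deviations about the known mean: SS = (3.3−4)² + (9.4−4)² + (3.9−4)² + (9−4)² + (9.1−4)² + (0.7−4)² = 91.56.
The Normal likelihood contributes (σ²)^(−n/2) exp(−SS/(2σ²)), so the posterior is Inverse-Gamma(α + n/2, β + SS/2) = Inverse-Gamma(5, 55.78).
The mode of Inverse-Gamma(a, b) is b/(a+1) = 55.78/6 ≈ 9.297.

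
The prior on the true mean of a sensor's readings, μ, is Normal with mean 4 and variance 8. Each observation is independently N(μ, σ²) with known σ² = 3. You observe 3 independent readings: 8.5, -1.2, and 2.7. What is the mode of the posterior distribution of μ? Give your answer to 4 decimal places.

n = 3; x̄ = (8.5 + (-1.2) + 2.7)/3 = 10/3 = 10/3 ≈ 3.3333.
For a Normal prior and Normal likelihood with known variance, the posterior is Normal; its mode equals its mean, the precision-weighted average.
Prior precision 1/σ₀² = 1/8 = 0.125; data precision n/σ² = 3/3 = 1.
μ̂ = (0.125·4 + 1·(10/3)) / (0.125 + 1) = (23/6)/1.125 = 92/27 ≈ 3.4074.

μ̂_MAP = 3.4074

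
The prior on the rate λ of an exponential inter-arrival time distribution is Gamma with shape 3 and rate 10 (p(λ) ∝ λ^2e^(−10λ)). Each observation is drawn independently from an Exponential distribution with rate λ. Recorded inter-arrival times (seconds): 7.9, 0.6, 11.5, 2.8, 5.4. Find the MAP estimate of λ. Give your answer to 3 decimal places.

The Exponential(rate=λ) likelihood is ∝ λ^n e^(−λΣtᵢ). Here n = 5 and Σtᵢ = 7.9 + 0.6 + 11.5 + 2.8 + 5.4 = 28.2.
Posterior ∝ λ^2e^(−10λ) · λ^5e^(−28.2λ) = λ^7e^(−38.2λ), i.e. Gamma(8, 38.2).
Mode = (a−1)/b = 7/38.2 ≈ 0.183.

λ̂_MAP = 0.183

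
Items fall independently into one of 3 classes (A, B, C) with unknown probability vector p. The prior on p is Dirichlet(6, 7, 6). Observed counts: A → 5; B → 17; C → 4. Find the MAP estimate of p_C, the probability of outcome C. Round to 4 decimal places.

The posterior is Dirichlet(αᵢ + nᵢ) = Dirichlet(11, 24, 10).
For a Dirichlet(a₁,…,a_K) with all aᵢ > 1, the mode has j-th component (aⱼ − 1)/(Σaᵢ − K).
Here Σaᵢ = 45 and K = 3, so p_C = (10 − 1)/(45 − 3) = 9/42 ≈ 0.2143.

MAP estimate of p_C = 0.2143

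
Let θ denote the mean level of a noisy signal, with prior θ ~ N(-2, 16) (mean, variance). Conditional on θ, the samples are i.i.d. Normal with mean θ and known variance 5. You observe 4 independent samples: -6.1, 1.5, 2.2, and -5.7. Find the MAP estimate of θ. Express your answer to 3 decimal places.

θ̂_MAP = -2.023

n = 4; x̄ = ((-6.1) + 1.5 + 2.2 + (-5.7))/4 = -8.1/4 = -2.025.
For a Normal prior and Normal likelihood with known variance, the posterior is Normal; its mode equals its mean, the precision-weighted average.
Prior precision 1/σ₀² = 1/16 = 0.0625; data precision n/σ² = 4/5 = 0.8.
θ̂ = (0.0625·(-2) + 0.8·(-2.025)) / (0.0625 + 0.8) = (-1.745)/0.8625 = -698/345 ≈ -2.023.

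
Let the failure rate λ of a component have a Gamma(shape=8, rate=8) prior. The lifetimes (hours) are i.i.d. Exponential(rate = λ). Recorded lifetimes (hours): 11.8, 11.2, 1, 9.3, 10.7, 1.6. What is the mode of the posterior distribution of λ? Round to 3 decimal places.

λ̂_MAP = 0.243

The Exponential(rate=λ) likelihood is ∝ λ^n e^(−λΣtᵢ). Here n = 6 and Σtᵢ = 11.8 + 11.2 + 1 + 9.3 + 10.7 + 1.6 = 45.6.
Posterior ∝ λ^7e^(−8λ) · λ^6e^(−45.6λ) = λ^13e^(−53.6λ), i.e. Gamma(14, 53.6).
Mode = (a−1)/b = 13/53.6 ≈ 0.243.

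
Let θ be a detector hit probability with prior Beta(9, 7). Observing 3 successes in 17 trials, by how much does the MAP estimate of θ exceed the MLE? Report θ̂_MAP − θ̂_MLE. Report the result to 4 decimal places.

MAP − MLE = 0.1784

Posterior is Beta(12, 21); MAP = (12−1)/(33−2) = 11/31 ≈ 0.35484.
MLE ignores the prior: θ̂_MLE = k/n = 3/17 ≈ 0.17647.
Difference = 11/31 − 3/17 = 94/527 ≈ 0.1784.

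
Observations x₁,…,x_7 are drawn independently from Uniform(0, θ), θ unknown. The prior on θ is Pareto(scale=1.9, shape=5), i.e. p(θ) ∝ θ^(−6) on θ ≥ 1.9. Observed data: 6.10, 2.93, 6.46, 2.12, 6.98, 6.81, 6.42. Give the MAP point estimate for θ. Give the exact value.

θ̂_MAP = 6.98

The Uniform(0, θ) likelihood is θ^(−n) for θ ≥ max(xᵢ), zero otherwise. Here max(xᵢ) = 6.98.
Posterior ∝ θ^(−6) · θ^(−7) = θ^(−13) on θ ≥ max(1.9, 6.98) = 6.98.
This density is strictly decreasing in θ, so the posterior mode lies at the lower boundary of the support.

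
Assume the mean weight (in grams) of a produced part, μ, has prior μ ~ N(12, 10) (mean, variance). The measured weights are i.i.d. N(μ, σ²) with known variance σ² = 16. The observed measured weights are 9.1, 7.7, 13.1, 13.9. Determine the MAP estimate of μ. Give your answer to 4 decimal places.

μ̂_MAP = 11.2500

n = 4; x̄ = (9.1 + 7.7 + 13.1 + 13.9)/4 = 43.8/4 = 10.95.
For a Normal prior and Normal likelihood with known variance, the posterior is Normal; its mode equals its mean, the precision-weighted average.
Prior precision 1/σ₀² = 1/10 = 0.1; data precision n/σ² = 4/16 = 0.25.
μ̂ = (0.1·12 + 0.25·10.95) / (0.1 + 0.25) = 3.9375/0.35 = 11.2500.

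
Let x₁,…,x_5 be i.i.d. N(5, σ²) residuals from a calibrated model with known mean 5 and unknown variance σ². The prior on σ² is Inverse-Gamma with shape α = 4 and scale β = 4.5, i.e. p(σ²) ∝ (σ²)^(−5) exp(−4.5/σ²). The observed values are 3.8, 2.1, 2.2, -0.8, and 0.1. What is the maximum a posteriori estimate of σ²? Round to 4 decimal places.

σ̂²_MAP = 5.6227

Sum of squared deviations about the known mean: SS = (3.8−5)² + (2.1−5)² + (2.2−5)² + (-0.8−5)² + (0.1−5)² = 75.34.
The Normal likelihood contributes (σ²)^(−n/2) exp(−SS/(2σ²)), so the posterior is Inverse-Gamma(α + n/2, β + SS/2) = Inverse-Gamma(6.5, 42.17).
The mode of Inverse-Gamma(a, b) is b/(a+1) = 42.17/7.5 ≈ 5.6227.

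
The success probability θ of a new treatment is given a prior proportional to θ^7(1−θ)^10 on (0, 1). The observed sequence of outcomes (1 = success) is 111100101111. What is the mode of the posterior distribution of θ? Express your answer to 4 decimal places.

θ̂_MAP = 0.5517

The prior density ∝ θ^7(1−θ)^10 is the kernel of Beta(8, 11).
Data: 9 successes in 12 trials (from the sequence). The binomial likelihood contributes θ^9(1−θ)^3, so the posterior is Beta(8+9, 11+3) = Beta(17, 14).
For Beta(a, b) with a, b > 1 the mode is (a−1)/(a+b−2) = 16/29 ≈ 0.5517.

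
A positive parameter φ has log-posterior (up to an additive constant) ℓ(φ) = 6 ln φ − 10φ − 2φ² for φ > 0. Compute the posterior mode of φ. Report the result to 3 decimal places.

φ̂_MAP = 0.500

ℓ'(φ) = 6/φ − 10 − 4φ. Setting this to zero and multiplying by φ: 4φ² + 10φ − 6 = 0.
φ = (−10 + √(10² + 4·4·6)) / (2·4) = (−10 + √196) / 8 = (−10 + 14)/8 = 1/2.
ℓ''(φ) = −6/φ² − 4 < 0, confirming a maximum.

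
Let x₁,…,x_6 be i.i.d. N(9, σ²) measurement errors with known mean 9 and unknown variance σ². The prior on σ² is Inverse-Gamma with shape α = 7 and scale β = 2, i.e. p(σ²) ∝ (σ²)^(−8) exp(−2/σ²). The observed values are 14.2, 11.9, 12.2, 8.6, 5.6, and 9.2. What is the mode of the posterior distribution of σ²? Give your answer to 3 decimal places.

σ̂²_MAP = 2.793

Sum of squared deviations about the known mean: SS = (14.2−9)² + (11.9−9)² + (12.2−9)² + (8.6−9)² + (5.6−9)² + (9.2−9)² = 57.45.
The Normal likelihood contributes (σ²)^(−n/2) exp(−SS/(2σ²)), so the posterior is Inverse-Gamma(α + n/2, β + SS/2) = Inverse-Gamma(10, 30.725).
The mode of Inverse-Gamma(a, b) is b/(a+1) = 30.725/11 ≈ 2.793.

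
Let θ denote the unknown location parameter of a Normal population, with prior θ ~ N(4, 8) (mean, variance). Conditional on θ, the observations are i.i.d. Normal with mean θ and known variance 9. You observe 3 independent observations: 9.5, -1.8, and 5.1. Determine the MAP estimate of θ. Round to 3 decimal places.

θ̂_MAP = 4.194

n = 3; x̄ = (9.5 + (-1.8) + 5.1)/3 = 12.8/3 = 64/15 ≈ 4.2667.
For a Normal prior and Normal likelihood with known variance, the posterior is Normal; its mode equals its mean, the precision-weighted average.
Prior precision 1/σ₀² = 1/8 = 0.125; data precision n/σ² = 3/9 = 1/3.
θ̂ = (0.125·4 + (1/3)·(64/15)) / (0.125 + 1/3) = (173/90)/(11/24) = 692/165 ≈ 4.194.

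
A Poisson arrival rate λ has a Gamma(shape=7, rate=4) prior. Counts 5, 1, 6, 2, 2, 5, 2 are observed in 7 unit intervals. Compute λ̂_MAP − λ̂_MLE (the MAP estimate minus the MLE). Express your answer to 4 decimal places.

MAP − MLE = -0.6494

Σxᵢ = 23. Posterior is Gamma(30, 11); MAP = (30−1)/11 = 29/11 ≈ 2.63636.
MLE = x̄ = 23/7 ≈ 3.28571.
Difference = 29/11 − 23/7 = -50/77 ≈ -0.6494.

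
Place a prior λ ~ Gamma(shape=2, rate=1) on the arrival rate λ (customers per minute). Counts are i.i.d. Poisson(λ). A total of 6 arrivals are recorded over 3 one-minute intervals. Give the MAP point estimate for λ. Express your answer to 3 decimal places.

Σxᵢ = 6, n = 3.
Posterior ∝ λe^(−1λ) · λ^6e^(−3λ) = λ^7e^(−4λ), i.e. Gamma(shape=8, rate=4).
The mode of a Gamma(a, b) with a ≥ 1 (shape–rate) is (a−1)/b = 7/4 ≈ 1.750.

λ̂_MAP = 1.750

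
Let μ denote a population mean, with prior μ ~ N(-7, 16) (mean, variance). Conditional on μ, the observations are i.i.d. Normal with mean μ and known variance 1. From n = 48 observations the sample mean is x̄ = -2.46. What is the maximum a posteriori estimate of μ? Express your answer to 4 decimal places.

n = 48, x̄ = -2.46.
For a Normal prior and Normal likelihood with known variance, the posterior is Normal; its mode equals its mean, the precision-weighted average.
Prior precision 1/σ₀² = 1/16 = 0.0625; data precision n/σ² = 48/1 = 48.
μ̂ = (0.0625·(-7) + 48·(-2.46)) / (0.0625 + 48) = (-118.5175)/48.0625 = -47407/19225 ≈ -2.4659.

μ̂_MAP = -2.4659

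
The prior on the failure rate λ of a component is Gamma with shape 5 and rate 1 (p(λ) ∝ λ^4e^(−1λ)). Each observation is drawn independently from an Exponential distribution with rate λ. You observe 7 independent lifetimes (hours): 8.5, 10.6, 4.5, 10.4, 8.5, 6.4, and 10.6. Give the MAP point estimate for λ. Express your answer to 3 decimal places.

λ̂_MAP = 0.182

The Exponential(rate=λ) likelihood is ∝ λ^n e^(−λΣtᵢ). Here n = 7 and Σtᵢ = 8.5 + 10.6 + 4.5 + 10.4 + 8.5 + 6.4 + 10.6 = 59.5.
Posterior ∝ λ^4e^(−1λ) · λ^7e^(−59.5λ) = λ^11e^(−60.5λ), i.e. Gamma(12, 60.5).
Mode = (a−1)/b = 11/60.5 ≈ 0.182.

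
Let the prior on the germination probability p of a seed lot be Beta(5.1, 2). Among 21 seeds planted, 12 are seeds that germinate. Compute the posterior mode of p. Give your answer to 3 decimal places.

p̂_MAP = 0.617

Prior: Beta(5.1, 2).
Data: 12 successes in 21 trials. The binomial likelihood contributes p^12(1−p)^9, so the posterior is Beta(5.1+12, 2+9) = Beta(17.1, 11).
For Beta(a, b) with a, b > 1 the mode is (a−1)/(a+b−2) = 16.1/26.1 ≈ 0.617.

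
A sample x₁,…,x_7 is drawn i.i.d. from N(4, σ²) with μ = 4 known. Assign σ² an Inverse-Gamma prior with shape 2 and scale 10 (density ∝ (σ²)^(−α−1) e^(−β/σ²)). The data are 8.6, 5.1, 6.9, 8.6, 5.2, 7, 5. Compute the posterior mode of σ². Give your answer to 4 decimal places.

σ̂²_MAP = 6.4138

Sum of squared deviations about the known mean: SS = (8.6−4)² + (5.1−4)² + (6.9−4)² + (8.6−4)² + (5.2−4)² + (7−4)² + (5−4)² = 63.38.
The Normal likelihood contributes (σ²)^(−n/2) exp(−SS/(2σ²)), so the posterior is Inverse-Gamma(α + n/2, β + SS/2) = Inverse-Gamma(5.5, 41.69).
The mode of Inverse-Gamma(a, b) is b/(a+1) = 41.69/6.5 ≈ 6.4138.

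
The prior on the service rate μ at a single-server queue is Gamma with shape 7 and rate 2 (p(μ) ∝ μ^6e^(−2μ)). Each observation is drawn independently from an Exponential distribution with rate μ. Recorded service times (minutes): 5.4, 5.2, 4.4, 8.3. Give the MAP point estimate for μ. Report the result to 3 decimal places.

μ̂_MAP = 0.395

The Exponential(rate=μ) likelihood is ∝ μ^n e^(−μΣtᵢ). Here n = 4 and Σtᵢ = 5.4 + 5.2 + 4.4 + 8.3 = 23.3.
Posterior ∝ μ^6e^(−2μ) · μ^4e^(−23.3μ) = μ^10e^(−25.3μ), i.e. Gamma(11, 25.3).
Mode = (a−1)/b = 10/25.3 ≈ 0.395.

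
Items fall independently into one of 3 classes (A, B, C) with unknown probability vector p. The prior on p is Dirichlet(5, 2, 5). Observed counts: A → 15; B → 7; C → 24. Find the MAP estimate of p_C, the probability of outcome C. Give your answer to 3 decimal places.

The posterior is Dirichlet(αᵢ + nᵢ) = Dirichlet(20, 9, 29).
For a Dirichlet(a₁,…,a_K) with all aᵢ > 1, the mode has j-th component (aⱼ − 1)/(Σaᵢ − K).
Here Σaᵢ = 58 and K = 3, so p_C = (29 − 1)/(58 − 3) = 28/55 ≈ 0.509.

MAP estimate of p_C = 0.509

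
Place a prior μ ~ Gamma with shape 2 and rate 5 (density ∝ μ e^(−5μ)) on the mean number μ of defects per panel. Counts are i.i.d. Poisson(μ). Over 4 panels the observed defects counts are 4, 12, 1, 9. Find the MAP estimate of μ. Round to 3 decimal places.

Σxᵢ = 4+12+1+9 = 26, with n = 4.
Posterior ∝ μe^(−5μ) · μ^26e^(−4μ) = μ^27e^(−9μ), i.e. Gamma(shape=28, rate=9).
The mode of a Gamma(a, b) with a ≥ 1 (shape–rate) is (a−1)/b = 27/9 ≈ 3.000.

μ̂_MAP = 3.000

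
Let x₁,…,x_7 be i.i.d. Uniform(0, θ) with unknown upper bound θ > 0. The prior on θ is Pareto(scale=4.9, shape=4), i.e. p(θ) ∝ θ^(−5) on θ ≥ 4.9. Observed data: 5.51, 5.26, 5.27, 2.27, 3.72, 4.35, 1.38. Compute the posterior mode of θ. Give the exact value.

θ̂_MAP = 5.51

The Uniform(0, θ) likelihood is θ^(−n) for θ ≥ max(xᵢ), zero otherwise. Here max(xᵢ) = 5.51.
Posterior ∝ θ^(−5) · θ^(−7) = θ^(−12) on θ ≥ max(4.9, 5.51) = 5.51.
This density is strictly decreasing in θ, so the posterior mode lies at the lower boundary of the support.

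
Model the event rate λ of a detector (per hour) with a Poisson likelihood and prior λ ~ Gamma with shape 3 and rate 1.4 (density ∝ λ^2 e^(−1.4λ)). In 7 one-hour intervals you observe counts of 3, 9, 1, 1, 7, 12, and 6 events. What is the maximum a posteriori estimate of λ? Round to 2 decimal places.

λ̂_MAP = 4.88

Σxᵢ = 3+9+1+1+7+12+6 = 39, with n = 7.
Posterior ∝ λ^2e^(−1.4λ) · λ^39e^(−7λ) = λ^41e^(−8.4λ), i.e. Gamma(shape=42, rate=8.4).
The mode of a Gamma(a, b) with a ≥ 1 (shape–rate) is (a−1)/b = 41/8.4 ≈ 4.88.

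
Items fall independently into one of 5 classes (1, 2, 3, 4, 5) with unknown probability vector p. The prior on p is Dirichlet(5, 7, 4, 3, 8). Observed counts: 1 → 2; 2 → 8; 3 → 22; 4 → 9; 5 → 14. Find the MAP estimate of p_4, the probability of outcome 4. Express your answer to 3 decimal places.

The posterior is Dirichlet(αᵢ + nᵢ) = Dirichlet(7, 15, 26, 12, 22).
For a Dirichlet(a₁,…,a_K) with all aᵢ > 1, the mode has j-th component (aⱼ − 1)/(Σaᵢ − K).
Here Σaᵢ = 82 and K = 5, so p_4 = (12 − 1)/(82 − 5) = 11/77 ≈ 0.143.

MAP estimate: 0.143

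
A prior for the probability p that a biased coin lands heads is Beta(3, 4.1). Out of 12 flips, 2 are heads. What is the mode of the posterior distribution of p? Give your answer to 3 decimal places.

Prior: Beta(3, 4.1).
Data: 2 successes in 12 trials. The binomial likelihood contributes p^2(1−p)^10, so the posterior is Beta(3+2, 4.1+10) = Beta(5, 14.1).
For Beta(a, b) with a, b > 1 the mode is (a−1)/(a+b−2) = 4/17.1 ≈ 0.234.

p̂_MAP = 0.234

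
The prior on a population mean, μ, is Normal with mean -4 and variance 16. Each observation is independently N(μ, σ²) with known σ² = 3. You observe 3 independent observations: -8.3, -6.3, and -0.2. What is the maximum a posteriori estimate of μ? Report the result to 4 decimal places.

n = 3; x̄ = ((-8.3) + (-6.3) + (-0.2))/3 = -14.8/3 = -74/15 ≈ -4.9333.
For a Normal prior and Normal likelihood with known variance, the posterior is Normal; its mode equals its mean, the precision-weighted average.
Prior precision 1/σ₀² = 1/16 = 0.0625; data precision n/σ² = 3/3 = 1.
μ̂ = (0.0625·(-4) + 1·(-74/15)) / (0.0625 + 1) = (-311/60)/1.0625 = -1244/255 ≈ -4.8784.

μ̂_MAP = -4.8784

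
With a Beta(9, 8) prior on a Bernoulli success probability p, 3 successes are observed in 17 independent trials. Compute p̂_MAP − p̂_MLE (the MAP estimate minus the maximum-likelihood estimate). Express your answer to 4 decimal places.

Posterior is Beta(12, 22); MAP = (12−1)/(34−2) = 11/32 ≈ 0.34375.
MLE ignores the prior: p̂_MLE = k/n = 3/17 ≈ 0.17647.
Difference = 11/32 − 3/17 = 91/544 ≈ 0.1673.

MAP − MLE = 0.1673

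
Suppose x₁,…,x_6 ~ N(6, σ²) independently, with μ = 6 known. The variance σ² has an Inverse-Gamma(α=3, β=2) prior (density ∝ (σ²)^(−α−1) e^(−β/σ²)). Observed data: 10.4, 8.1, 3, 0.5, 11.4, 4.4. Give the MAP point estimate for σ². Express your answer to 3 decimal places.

Sum of squared deviations about the known mean: SS = (10.4−6)² + (8.1−6)² + (3−6)² + (0.5−6)² + (11.4−6)² + (4.4−6)² = 94.74.
The Normal likelihood contributes (σ²)^(−n/2) exp(−SS/(2σ²)), so the posterior is Inverse-Gamma(α + n/2, β + SS/2) = Inverse-Gamma(6, 49.37).
The mode of Inverse-Gamma(a, b) is b/(a+1) = 49.37/7 ≈ 7.053.

σ̂²_MAP = 7.053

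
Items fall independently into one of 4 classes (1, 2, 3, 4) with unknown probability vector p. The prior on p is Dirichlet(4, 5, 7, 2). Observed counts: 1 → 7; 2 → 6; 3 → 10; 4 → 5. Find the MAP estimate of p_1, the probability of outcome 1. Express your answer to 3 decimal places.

The posterior is Dirichlet(αᵢ + nᵢ) = Dirichlet(11, 11, 17, 7).
For a Dirichlet(a₁,…,a_K) with all aᵢ > 1, the mode has j-th component (aⱼ − 1)/(Σaᵢ − K).
Here Σaᵢ = 46 and K = 4, so p_1 = (11 − 1)/(46 − 4) = 10/42 ≈ 0.238.

MAP estimate: 0.238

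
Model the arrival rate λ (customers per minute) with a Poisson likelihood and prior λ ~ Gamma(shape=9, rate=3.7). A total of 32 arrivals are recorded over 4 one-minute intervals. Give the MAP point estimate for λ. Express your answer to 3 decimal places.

λ̂_MAP = 5.195

Σxᵢ = 32, n = 4.
Posterior ∝ λ^8e^(−3.7λ) · λ^32e^(−4λ) = λ^40e^(−7.7λ), i.e. Gamma(shape=41, rate=7.7).
The mode of a Gamma(a, b) with a ≥ 1 (shape–rate) is (a−1)/b = 40/7.7 ≈ 5.195.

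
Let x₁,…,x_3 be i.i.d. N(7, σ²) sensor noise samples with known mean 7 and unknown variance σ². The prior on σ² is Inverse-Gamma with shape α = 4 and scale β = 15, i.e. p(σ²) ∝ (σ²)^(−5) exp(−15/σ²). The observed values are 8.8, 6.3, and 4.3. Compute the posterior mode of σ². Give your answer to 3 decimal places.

Sum of squared deviations about the known mean: SS = (8.8−7)² + (6.3−7)² + (4.3−7)² = 11.02.
The Normal likelihood contributes (σ²)^(−n/2) exp(−SS/(2σ²)), so the posterior is Inverse-Gamma(α + n/2, β + SS/2) = Inverse-Gamma(5.5, 20.51).
The mode of Inverse-Gamma(a, b) is b/(a+1) = 20.51/6.5 ≈ 3.155.

σ̂²_MAP = 3.155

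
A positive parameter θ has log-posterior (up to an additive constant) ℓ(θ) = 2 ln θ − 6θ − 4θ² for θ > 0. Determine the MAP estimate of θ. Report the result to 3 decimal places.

θ̂_MAP = 0.250

ℓ'(θ) = 2/θ − 6 − 8θ. Setting this to zero and multiplying by θ: 8θ² + 6θ − 2 = 0.
θ = (−6 + √(6² + 4·8·2)) / (2·8) = (−6 + √100) / 16 = (−6 + 10)/16 = 1/4.
ℓ''(θ) = −2/θ² − 8 < 0, confirming a maximum.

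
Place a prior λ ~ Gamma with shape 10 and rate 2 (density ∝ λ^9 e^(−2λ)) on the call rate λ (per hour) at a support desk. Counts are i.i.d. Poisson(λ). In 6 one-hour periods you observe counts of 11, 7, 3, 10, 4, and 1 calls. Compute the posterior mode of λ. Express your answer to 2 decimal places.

λ̂_MAP = 5.63

Σxᵢ = 11+7+3+10+4+1 = 36, with n = 6.
Posterior ∝ λ^9e^(−2λ) · λ^36e^(−6λ) = λ^45e^(−8λ), i.e. Gamma(shape=46, rate=8).
The mode of a Gamma(a, b) with a ≥ 1 (shape–rate) is (a−1)/b = 45/8 ≈ 5.63.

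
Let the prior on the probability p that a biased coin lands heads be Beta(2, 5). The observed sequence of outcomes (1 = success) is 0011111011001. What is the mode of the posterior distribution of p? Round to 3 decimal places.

Prior: Beta(2, 5).
Data: 8 successes in 13 trials (from the sequence). The binomial likelihood contributes p^8(1−p)^5, so the posterior is Beta(2+8, 5+5) = Beta(10, 10).
For Beta(a, b) with a, b > 1 the mode is (a−1)/(a+b−2) = 9/18 ≈ 0.500.

p̂_MAP = 0.500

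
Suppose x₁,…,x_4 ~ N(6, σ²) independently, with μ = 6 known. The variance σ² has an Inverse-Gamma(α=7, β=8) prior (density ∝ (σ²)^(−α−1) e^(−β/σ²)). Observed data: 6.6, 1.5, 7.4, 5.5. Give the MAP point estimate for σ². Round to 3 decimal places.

σ̂²_MAP = 1.941

Sum of squared deviations about the known mean: SS = (6.6−6)² + (1.5−6)² + (7.4−6)² + (5.5−6)² = 22.82.
The Normal likelihood contributes (σ²)^(−n/2) exp(−SS/(2σ²)), so the posterior is Inverse-Gamma(α + n/2, β + SS/2) = Inverse-Gamma(9, 19.41).
The mode of Inverse-Gamma(a, b) is b/(a+1) = 19.41/10 ≈ 1.941.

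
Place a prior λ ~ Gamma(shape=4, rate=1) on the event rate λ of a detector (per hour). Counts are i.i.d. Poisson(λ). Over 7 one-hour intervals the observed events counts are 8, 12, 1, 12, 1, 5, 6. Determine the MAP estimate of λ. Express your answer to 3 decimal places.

λ̂_MAP = 6.000

Σxᵢ = 8+12+1+12+1+5+6 = 45, with n = 7.
Posterior ∝ λ^3e^(−1λ) · λ^45e^(−7λ) = λ^48e^(−8λ), i.e. Gamma(shape=49, rate=8).
The mode of a Gamma(a, b) with a ≥ 1 (shape–rate) is (a−1)/b = 48/8 ≈ 6.000.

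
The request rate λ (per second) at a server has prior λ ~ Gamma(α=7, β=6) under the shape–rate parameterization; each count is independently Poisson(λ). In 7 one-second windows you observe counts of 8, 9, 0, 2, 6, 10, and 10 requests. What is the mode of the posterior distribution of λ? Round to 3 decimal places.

λ̂_MAP = 3.923

Σxᵢ = 8+9+0+2+6+10+10 = 45, with n = 7.
Posterior ∝ λ^6e^(−6λ) · λ^45e^(−7λ) = λ^51e^(−13λ), i.e. Gamma(shape=52, rate=13).
The mode of a Gamma(a, b) with a ≥ 1 (shape–rate) is (a−1)/b = 51/13 ≈ 3.923.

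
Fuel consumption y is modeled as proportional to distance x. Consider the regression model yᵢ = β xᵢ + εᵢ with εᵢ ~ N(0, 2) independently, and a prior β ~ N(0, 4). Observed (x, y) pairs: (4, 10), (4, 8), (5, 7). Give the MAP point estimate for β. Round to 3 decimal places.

log p(β | y) = −Σ(yᵢ − βxᵢ)²/(2·2) − β²/(2·4) + const.
Setting the derivative to zero: Σxᵢ(yᵢ − βxᵢ)/2 − β/4 = 0, so β = Σxᵢyᵢ / (Σxᵢ² + σ²/τ²).
Σxᵢyᵢ = 4·10 + 4·8 + 5·7 = 107; Σxᵢ² = 57; σ²/τ² = 0.5.
β̂_MAP = 107 / (57 + 0.5) = 107/57.5 ≈ 1.861.

β̂_MAP = 1.861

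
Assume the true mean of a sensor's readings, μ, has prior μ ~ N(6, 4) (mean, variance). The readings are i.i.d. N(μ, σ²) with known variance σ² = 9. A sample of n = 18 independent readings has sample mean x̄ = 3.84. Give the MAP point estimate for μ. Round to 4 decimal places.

μ̂_MAP = 4.0800

n = 18, x̄ = 3.84.
For a Normal prior and Normal likelihood with known variance, the posterior is Normal; its mode equals its mean, the precision-weighted average.
Prior precision 1/σ₀² = 1/4 = 0.25; data precision n/σ² = 18/9 = 2.
μ̂ = (0.25·6 + 2·3.84) / (0.25 + 2) = 9.18/2.25 = 4.0800.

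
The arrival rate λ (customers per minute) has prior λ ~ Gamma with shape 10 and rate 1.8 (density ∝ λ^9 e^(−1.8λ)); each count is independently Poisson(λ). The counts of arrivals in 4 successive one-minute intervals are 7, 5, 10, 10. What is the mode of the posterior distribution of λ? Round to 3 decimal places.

Σxᵢ = 7+5+10+10 = 32, with n = 4.
Posterior ∝ λ^9e^(−1.8λ) · λ^32e^(−4λ) = λ^41e^(−5.8λ), i.e. Gamma(shape=42, rate=5.8).
The mode of a Gamma(a, b) with a ≥ 1 (shape–rate) is (a−1)/b = 41/5.8 ≈ 7.069.

λ̂_MAP = 7.069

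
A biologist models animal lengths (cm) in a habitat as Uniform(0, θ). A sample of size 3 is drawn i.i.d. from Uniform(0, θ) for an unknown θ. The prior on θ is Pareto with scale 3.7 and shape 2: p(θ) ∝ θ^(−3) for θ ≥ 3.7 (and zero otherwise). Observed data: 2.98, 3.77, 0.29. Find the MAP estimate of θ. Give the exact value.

The Uniform(0, θ) likelihood is θ^(−n) for θ ≥ max(xᵢ), zero otherwise. Here max(xᵢ) = 3.77.
Posterior ∝ θ^(−3) · θ^(−3) = θ^(−6) on θ ≥ max(3.7, 3.77) = 3.77.
This density is strictly decreasing in θ, so the posterior mode lies at the lower boundary of the support.

θ̂_MAP = 3.77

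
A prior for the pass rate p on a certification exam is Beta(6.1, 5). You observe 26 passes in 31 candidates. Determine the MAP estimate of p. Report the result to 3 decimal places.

p̂_MAP = 0.776

Prior: Beta(6.1, 5).
Data: 26 successes in 31 trials. The binomial likelihood contributes p^26(1−p)^5, so the posterior is Beta(6.1+26, 5+5) = Beta(32.1, 10).
For Beta(a, b) with a, b > 1 the mode is (a−1)/(a+b−2) = 31.1/40.1 ≈ 0.776.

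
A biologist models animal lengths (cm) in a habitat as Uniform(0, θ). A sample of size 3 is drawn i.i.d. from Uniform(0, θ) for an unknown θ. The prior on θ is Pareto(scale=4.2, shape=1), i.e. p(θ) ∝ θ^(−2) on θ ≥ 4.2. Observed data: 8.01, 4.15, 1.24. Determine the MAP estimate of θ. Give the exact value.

The Uniform(0, θ) likelihood is θ^(−n) for θ ≥ max(xᵢ), zero otherwise. Here max(xᵢ) = 8.01.
Posterior ∝ θ^(−2) · θ^(−3) = θ^(−5) on θ ≥ max(4.2, 8.01) = 8.01.
This density is strictly decreasing in θ, so the posterior mode lies at the lower boundary of the support.

θ̂_MAP = 8.01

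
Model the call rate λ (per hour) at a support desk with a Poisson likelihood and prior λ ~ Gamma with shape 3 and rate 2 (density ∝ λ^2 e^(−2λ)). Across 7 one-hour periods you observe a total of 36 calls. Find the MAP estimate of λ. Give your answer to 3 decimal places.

Σxᵢ = 36, n = 7.
Posterior ∝ λ^2e^(−2λ) · λ^36e^(−7λ) = λ^38e^(−9λ), i.e. Gamma(shape=39, rate=9).
The mode of a Gamma(a, b) with a ≥ 1 (shape–rate) is (a−1)/b = 38/9 ≈ 4.222.

λ̂_MAP = 4.222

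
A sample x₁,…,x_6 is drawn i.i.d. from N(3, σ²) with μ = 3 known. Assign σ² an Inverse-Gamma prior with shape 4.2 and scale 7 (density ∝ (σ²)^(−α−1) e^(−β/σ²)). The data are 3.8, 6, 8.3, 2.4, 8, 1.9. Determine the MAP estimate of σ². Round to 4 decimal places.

Sum of squared deviations about the known mean: SS = (3.8−3)² + (6−3)² + (8.3−3)² + (2.4−3)² + (8−3)² + (1.9−3)² = 64.3.
The Normal likelihood contributes (σ²)^(−n/2) exp(−SS/(2σ²)), so the posterior is Inverse-Gamma(α + n/2, β + SS/2) = Inverse-Gamma(7.2, 39.15).
The mode of Inverse-Gamma(a, b) is b/(a+1) = 39.15/8.2 ≈ 4.7744.

σ̂²_MAP = 4.7744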